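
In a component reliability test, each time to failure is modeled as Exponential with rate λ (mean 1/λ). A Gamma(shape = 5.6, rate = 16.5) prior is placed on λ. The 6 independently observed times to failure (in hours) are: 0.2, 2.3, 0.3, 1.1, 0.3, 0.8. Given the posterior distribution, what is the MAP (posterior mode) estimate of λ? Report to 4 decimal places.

0.4930

With a Gamma(shape α, rate β) prior on the exponential rate λ, the posterior after n observations with total T = Σxᵢ is Gamma(α+n, β+T).
Sum of observations T = 5.0 hours; n = 6.
Posterior: Gamma(5.6+6, 16.5+5.0) = Gamma(11.6, 21.5).
Mode = (α−1)/β = 0.4930.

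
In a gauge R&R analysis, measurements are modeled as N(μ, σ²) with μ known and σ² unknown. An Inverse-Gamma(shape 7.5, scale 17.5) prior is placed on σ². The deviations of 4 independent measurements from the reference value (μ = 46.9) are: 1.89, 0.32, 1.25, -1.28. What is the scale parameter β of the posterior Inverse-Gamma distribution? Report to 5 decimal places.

20.93770

With known mean μ and an Inverse-Gamma(α, β) prior on σ², the Normal likelihood is conjugate: posterior is Inv-Gamma(α + n/2, β + Σ(xᵢ−μ)²/2).
Σ(xᵢ−μ)² = (1.89)² + (0.32)² + (1.25)² + (-1.28)² = 6.8754.
Posterior: Inv-Gamma(7.5 + 4/2, 17.5 + 6.8754/2) = Inv-Gamma(9.50, 20.93770).
Posterior β = 20.93770.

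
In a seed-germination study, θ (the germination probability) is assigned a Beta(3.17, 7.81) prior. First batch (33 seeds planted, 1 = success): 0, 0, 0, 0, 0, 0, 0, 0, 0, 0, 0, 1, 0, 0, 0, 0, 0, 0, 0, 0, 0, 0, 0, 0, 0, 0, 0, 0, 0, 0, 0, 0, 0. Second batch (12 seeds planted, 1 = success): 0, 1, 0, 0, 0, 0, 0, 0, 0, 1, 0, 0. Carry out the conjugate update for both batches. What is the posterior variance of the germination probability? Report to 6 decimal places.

0.001721

The Beta prior is conjugate to a Binomial/Bernoulli likelihood; the update adds successes to α and failures to β.
After batch 1: Beta(3.17+1, 7.81+32) = Beta(4.17, 39.81).
After batch 2: Beta(4.17+2, 39.81+10) = Beta(6.17, 49.81).
Var = αβ/((α+β)²(α+β+1)) = 6.17·49.81/(55.98²·56.98) = 0.001721.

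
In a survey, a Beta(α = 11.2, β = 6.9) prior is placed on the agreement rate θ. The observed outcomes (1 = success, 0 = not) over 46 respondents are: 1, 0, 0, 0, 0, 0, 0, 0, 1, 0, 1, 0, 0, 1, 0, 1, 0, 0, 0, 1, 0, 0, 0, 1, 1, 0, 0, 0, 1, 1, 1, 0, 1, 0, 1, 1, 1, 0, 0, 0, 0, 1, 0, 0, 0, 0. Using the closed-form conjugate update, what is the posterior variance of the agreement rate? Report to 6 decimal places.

The Beta prior is conjugate to a Binomial/Bernoulli likelihood; the update adds successes to α and failures to β.
Posterior: Beta(α+k, β+n−k) = Beta(11.2+16, 6.9+30) = Beta(27.2, 36.9).
Var = αβ/((α+β)²(α+β+1)) = 27.2·36.9/(64.1²·65.1) = 0.003752.

0.003752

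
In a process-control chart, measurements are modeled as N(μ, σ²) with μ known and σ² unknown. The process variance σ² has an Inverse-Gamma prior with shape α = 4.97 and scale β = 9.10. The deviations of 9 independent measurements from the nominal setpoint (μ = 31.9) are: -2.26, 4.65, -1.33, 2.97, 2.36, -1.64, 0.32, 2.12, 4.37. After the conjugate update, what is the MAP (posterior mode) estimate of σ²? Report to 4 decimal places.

4.1773

With known mean μ and an Inverse-Gamma(α, β) prior on σ², the Normal likelihood is conjugate: posterior is Inv-Gamma(α + n/2, β + Σ(xᵢ−μ)²/2).
Σ(xᵢ−μ)² = (-2.26)² + (4.65)² + (-1.33)² + (2.97)² + (2.36)² + (-1.64)² + (0.32)² + (2.12)² + (4.37)² = 69.2728.
Posterior: Inv-Gamma(4.97 + 9/2, 9.10 + 69.2728/2) = Inv-Gamma(9.47, 43.73640).
Mode = β/(α+1) = 43.73640/10.47 = 4.1773.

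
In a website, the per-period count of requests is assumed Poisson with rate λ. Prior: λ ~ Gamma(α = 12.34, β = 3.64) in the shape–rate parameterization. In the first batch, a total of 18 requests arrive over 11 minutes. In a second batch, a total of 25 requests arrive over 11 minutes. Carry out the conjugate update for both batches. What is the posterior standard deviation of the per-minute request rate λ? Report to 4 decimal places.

0.2901

With a Gamma(shape α, rate β) prior, the Poisson likelihood is conjugate: the posterior is Gamma(α + ΣXᵢ, β + n).
After batch 1: Gamma(α+S, β+n) = Gamma(12.34+18, 3.64+11) = Gamma(30.34, 14.64).
After batch 2: Gamma(α+S, β+n) = Gamma(30.34+25, 14.64+11) = Gamma(55.34, 25.64).
SD = √α/β = √55.34/25.64 = 0.2901.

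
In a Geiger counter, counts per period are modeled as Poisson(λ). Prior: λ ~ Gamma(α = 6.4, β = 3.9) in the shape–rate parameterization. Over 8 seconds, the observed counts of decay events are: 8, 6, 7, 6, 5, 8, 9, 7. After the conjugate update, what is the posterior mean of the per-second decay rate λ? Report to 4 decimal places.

5.2437

With a Gamma(shape α, rate β) prior, the Poisson likelihood is conjugate: the posterior is Gamma(α + ΣXᵢ, β + n).
Sum of counts S = 56 over n = 8 seconds.
Posterior: Gamma(α+S, β+n) = Gamma(6.4+56, 3.9+8) = Gamma(62.4, 11.9).
Posterior mean = α/β = 62.4/11.9 = 5.2437.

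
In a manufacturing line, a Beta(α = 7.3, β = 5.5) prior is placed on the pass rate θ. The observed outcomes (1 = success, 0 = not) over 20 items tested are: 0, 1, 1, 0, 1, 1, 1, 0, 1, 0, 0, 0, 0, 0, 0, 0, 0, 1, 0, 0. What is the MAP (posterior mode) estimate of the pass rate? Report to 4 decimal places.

0.4318

The Beta prior is conjugate to a Binomial/Bernoulli likelihood; the update adds successes to α and failures to β.
Posterior: Beta(α+k, β+n−k) = Beta(7.3+7, 5.5+13) = Beta(14.3, 18.5).
Mode of Beta(a,b) for a,b>1 is (a−1)/(a+b−2) = 13.3/30.8 = 0.4318.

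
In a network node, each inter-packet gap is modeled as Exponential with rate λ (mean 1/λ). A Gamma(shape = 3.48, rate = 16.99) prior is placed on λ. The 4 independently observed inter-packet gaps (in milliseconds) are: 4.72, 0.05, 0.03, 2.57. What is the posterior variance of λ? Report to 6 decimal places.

0.012605

With a Gamma(shape α, rate β) prior on the exponential rate λ, the posterior after n observations with total T = Σxᵢ is Gamma(α+n, β+T).
Sum of observations T = 7.37 milliseconds; n = 4.
Posterior: Gamma(3.48+4, 16.99+7.37) = Gamma(7.48, 24.36).
Var = α/β² = 0.012605.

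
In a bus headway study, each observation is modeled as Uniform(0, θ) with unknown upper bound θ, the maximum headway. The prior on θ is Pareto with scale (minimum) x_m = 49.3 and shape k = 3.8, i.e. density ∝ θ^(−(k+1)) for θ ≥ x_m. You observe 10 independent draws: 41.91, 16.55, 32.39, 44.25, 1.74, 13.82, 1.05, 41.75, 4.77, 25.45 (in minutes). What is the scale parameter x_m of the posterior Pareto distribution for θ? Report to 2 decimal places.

A Pareto(scale x_m, shape k) prior on the upper bound θ of Uniform(0, θ) is conjugate: posterior is Pareto(max(x_m, max xᵢ), k + n).
Sample maximum = 44.25; prior scale x_m = 49.3 → posterior scale = max = 49.30.
Posterior shape = 3.8 + 10 = 13.8.
Posterior scale x_m = 49.30.

49.30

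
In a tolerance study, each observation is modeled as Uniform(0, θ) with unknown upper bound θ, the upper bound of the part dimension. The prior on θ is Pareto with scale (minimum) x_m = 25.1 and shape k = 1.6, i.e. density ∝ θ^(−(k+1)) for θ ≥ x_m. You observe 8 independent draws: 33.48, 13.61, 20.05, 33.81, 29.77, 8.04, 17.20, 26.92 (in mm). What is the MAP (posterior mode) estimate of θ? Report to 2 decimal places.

33.81

A Pareto(scale x_m, shape k) prior on the upper bound θ of Uniform(0, θ) is conjugate: posterior is Pareto(max(x_m, max xᵢ), k + n).
Sample maximum = 33.81; prior scale x_m = 25.1 → posterior scale = max = 33.81.
Posterior shape = 1.6 + 8 = 9.6.
The Pareto density is decreasing on [x_m, ∞), so the mode is x_m = 33.81.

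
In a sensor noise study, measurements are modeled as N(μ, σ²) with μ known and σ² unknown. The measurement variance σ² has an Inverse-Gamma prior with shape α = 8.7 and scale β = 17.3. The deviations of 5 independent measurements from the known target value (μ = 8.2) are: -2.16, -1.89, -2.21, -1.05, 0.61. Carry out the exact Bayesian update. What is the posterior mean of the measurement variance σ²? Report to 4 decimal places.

With known mean μ and an Inverse-Gamma(α, β) prior on σ², the Normal likelihood is conjugate: posterior is Inv-Gamma(α + n/2, β + Σ(xᵢ−μ)²/2).
Σ(xᵢ−μ)² = (-2.16)² + (-1.89)² + (-2.21)² + (-1.05)² + (0.61)² = 14.5964.
Posterior: Inv-Gamma(8.7 + 5/2, 17.3 + 14.5964/2) = Inv-Gamma(11.20, 24.59820).
E[σ²|data] = β/(α−1) = 24.59820/10.20 = 2.4116.

2.4116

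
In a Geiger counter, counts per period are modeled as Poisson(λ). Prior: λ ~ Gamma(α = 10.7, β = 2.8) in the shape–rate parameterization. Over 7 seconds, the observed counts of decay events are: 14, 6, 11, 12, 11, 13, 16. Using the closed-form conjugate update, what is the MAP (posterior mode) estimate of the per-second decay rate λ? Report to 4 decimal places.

With a Gamma(shape α, rate β) prior, the Poisson likelihood is conjugate: the posterior is Gamma(α + ΣXᵢ, β + n).
Sum of counts S = 83 over n = 7 seconds.
Posterior: Gamma(α+S, β+n) = Gamma(10.7+83, 2.8+7) = Gamma(93.7, 9.8).
Mode of Gamma(α,β) for α≥1 is (α−1)/β = 92.7/9.8 = 9.4592.

9.4592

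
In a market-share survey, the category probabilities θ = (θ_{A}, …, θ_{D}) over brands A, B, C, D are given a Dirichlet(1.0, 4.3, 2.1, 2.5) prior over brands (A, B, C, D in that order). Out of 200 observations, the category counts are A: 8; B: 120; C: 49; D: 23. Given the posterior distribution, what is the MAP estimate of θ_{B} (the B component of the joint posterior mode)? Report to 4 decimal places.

The Dirichlet prior is conjugate to the Multinomial likelihood: each posterior αⱼ = prior αⱼ + observed count nⱼ.
Posterior concentration: (9.0, 124.3, 51.1, 25.5), total = 209.9.
Joint mode component: (α_{B}−1)/(Σα−K) = 123.3/205.9 = 0.5988.

0.5988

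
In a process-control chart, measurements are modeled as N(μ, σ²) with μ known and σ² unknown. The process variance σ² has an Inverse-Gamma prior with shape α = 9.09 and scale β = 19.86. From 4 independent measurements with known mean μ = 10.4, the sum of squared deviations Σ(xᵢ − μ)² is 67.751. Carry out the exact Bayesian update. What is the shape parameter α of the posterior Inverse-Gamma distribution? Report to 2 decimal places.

With known mean μ and an Inverse-Gamma(α, β) prior on σ², the Normal likelihood is conjugate: posterior is Inv-Gamma(α + n/2, β + Σ(xᵢ−μ)²/2).
Posterior: Inv-Gamma(9.09 + 4/2, 19.86 + 67.751/2) = Inv-Gamma(11.09, 53.7355).
Posterior α = 11.09.

11.09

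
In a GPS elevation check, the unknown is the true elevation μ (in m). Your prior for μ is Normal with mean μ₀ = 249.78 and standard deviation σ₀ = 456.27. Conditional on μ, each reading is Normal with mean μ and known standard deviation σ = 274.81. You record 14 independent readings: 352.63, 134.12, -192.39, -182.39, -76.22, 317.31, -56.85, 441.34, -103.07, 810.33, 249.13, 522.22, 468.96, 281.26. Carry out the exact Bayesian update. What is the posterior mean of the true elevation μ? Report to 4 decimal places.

For Normal data with known variance σ², a Normal(μ₀, σ₀²) prior on μ is conjugate. Posterior precision = 1/σ₀² + n/σ²; posterior mean is the precision-weighted average of μ₀ and x̄.
Σxᵢ = 352.63 + 134.12 + (-192.39) + (-182.39) + (-76.22) + 317.31 + (-56.85) + 441.34 + (-103.07) + 810.33 + 249.13 + 522.22 + 468.96 + 281.26 = 2966.38, so n·x̄ = 2966.38.
σ₀² = 456.27² = 208182.3129, σ² = 274.81² = 75520.5361; σ² + n·σ₀² = 75520.5361 + 14·208182.3129 = 2990072.9167.
Posterior mean = (μ₀/σ₀² + n·x̄/σ²)/(1/σ₀² + n/σ²) = (σ²·μ₀ + σ₀²·n·x̄)/(σ² + n·σ₀²) = (75520.5361·249.78 + 208182.3129·2966.38)/2990072.9167 = 636411368.84736/2990072.9167 = 212.8414.

212.8414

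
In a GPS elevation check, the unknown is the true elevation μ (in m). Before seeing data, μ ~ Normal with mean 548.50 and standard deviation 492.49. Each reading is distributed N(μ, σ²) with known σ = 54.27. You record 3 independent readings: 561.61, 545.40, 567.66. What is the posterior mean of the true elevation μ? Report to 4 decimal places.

For Normal data with known variance σ², a Normal(μ₀, σ₀²) prior on μ is conjugate. Posterior precision = 1/σ₀² + n/σ²; posterior mean is the precision-weighted average of μ₀ and x̄.
Σxᵢ = 561.61 + 545.40 + 567.66 = 1674.67, so n·x̄ = 1674.67.
σ₀² = 492.49² = 242546.4001, σ² = 54.27² = 2945.2329; σ² + n·σ₀² = 2945.2329 + 3·242546.4001 = 730584.4332.
Posterior mean = (μ₀/σ₀² + n·x̄/σ²)/(1/σ₀² + n/σ²) = (σ²·μ₀ + σ₀²·n·x̄)/(σ² + n·σ₀²) = (2945.2329·548.50 + 242546.4001·1674.67)/730584.4332 = 407800640.101117/730584.4332 = 558.1841.

558.1841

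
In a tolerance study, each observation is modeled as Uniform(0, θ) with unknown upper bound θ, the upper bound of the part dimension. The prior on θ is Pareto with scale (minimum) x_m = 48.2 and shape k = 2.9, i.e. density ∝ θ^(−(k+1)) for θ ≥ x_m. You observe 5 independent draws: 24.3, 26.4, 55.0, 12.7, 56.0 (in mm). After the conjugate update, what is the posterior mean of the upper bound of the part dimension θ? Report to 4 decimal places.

64.1159

A Pareto(scale x_m, shape k) prior on the upper bound θ of Uniform(0, θ) is conjugate: posterior is Pareto(max(x_m, max xᵢ), k + n).
Sample maximum = 56.0; prior scale x_m = 48.2 → posterior scale = max = 56.0.
Posterior shape = 2.9 + 5 = 7.9.
E[θ|data] = k·x_m/(k−1) = 7.9·56.0/6.9 = 64.1159.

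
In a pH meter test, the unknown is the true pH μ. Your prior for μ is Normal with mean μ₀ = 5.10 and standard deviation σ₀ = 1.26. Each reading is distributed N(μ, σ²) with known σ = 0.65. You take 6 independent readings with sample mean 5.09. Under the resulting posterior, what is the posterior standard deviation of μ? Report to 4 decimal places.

For Normal data with known variance σ², a Normal(μ₀, σ₀²) prior on μ is conjugate. Posterior precision = 1/σ₀² + n/σ²; posterior mean is the precision-weighted average of μ₀ and x̄.
σ₀² = 1.26² = 1.5876, σ² = 0.65² = 0.4225; σ² + n·σ₀² = 0.4225 + 6·1.5876 = 9.9481.
Posterior precision = 1/σ₀² + n/σ² = 1/1.5876 + 6/0.4225 = (σ² + n·σ₀²)/(σ₀²σ²) = 9.9481/(1.5876·0.4225); posterior variance σₙ² = σ₀²σ²/(σ² + n·σ₀²) = 1.5876·0.4225/9.9481 = 0.067426.
Posterior SD = √σₙ² = √(1.5876·0.4225/9.9481) = 0.2597.

0.2597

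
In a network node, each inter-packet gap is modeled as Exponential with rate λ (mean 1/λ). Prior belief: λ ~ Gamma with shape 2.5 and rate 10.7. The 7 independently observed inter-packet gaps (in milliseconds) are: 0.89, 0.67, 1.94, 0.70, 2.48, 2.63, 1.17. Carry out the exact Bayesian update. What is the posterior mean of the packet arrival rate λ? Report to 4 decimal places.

0.4485

With a Gamma(shape α, rate β) prior on the exponential rate λ, the posterior after n observations with total T = Σxᵢ is Gamma(α+n, β+T).
Sum of observations T = 10.48 milliseconds; n = 7.
Posterior: Gamma(2.5+7, 10.7+10.48) = Gamma(9.5, 21.18).
Posterior mean of λ = α/β = 9.5/21.18 = 0.4485.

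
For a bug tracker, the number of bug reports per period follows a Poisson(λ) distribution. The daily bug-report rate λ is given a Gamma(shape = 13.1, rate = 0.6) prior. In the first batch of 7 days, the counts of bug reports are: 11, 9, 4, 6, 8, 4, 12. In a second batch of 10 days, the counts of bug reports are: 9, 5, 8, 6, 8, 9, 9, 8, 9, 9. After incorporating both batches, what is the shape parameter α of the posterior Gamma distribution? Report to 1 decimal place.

147.1

With a Gamma(shape α, rate β) prior, the Poisson likelihood is conjugate: the posterior is Gamma(α + ΣXᵢ, β + n).
Batch 1: sum of counts S = 54 over n = 7 days.
After batch 1: Gamma(α+S, β+n) = Gamma(13.1+54, 0.6+7) = Gamma(67.1, 7.6).
Batch 2: sum of counts S = 80 over n = 10 days.
After batch 2: Gamma(α+S, β+n) = Gamma(67.1+80, 7.6+10) = Gamma(147.1, 17.6).
Posterior α = 147.1.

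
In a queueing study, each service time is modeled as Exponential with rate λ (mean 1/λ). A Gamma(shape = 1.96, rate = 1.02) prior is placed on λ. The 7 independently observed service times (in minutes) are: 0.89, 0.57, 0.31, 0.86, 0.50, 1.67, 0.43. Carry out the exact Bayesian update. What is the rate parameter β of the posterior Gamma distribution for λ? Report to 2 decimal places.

6.25

With a Gamma(shape α, rate β) prior on the exponential rate λ, the posterior after n observations with total T = Σxᵢ is Gamma(α+n, β+T).
Sum of observations T = 5.23 minutes; n = 7.
Posterior: Gamma(1.96+7, 1.02+5.23) = Gamma(8.96, 6.25).
Posterior β = 6.25.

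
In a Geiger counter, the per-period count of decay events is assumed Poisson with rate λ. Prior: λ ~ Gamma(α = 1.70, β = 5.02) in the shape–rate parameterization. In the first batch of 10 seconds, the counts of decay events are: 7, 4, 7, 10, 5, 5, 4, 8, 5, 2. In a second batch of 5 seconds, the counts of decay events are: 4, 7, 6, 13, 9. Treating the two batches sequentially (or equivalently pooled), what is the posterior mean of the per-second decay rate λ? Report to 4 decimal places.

4.8801

With a Gamma(shape α, rate β) prior, the Poisson likelihood is conjugate: the posterior is Gamma(α + ΣXᵢ, β + n).
Batch 1: sum of counts S = 57 over n = 10 seconds.
After batch 1: Gamma(α+S, β+n) = Gamma(1.70+57, 5.02+10) = Gamma(58.70, 15.02).
Batch 2: sum of counts S = 39 over n = 5 seconds.
After batch 2: Gamma(α+S, β+n) = Gamma(58.70+39, 15.02+5) = Gamma(97.70, 20.02).
Posterior mean = α/β = 97.70/20.02 = 4.8801.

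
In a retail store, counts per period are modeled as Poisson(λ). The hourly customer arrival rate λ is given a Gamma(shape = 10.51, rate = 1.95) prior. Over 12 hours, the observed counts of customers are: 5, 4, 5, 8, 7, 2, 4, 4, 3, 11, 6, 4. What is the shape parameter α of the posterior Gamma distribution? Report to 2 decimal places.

73.51

With a Gamma(shape α, rate β) prior, the Poisson likelihood is conjugate: the posterior is Gamma(α + ΣXᵢ, β + n).
Sum of counts S = 63 over n = 12 hours.
Posterior: Gamma(α+S, β+n) = Gamma(10.51+63, 1.95+12) = Gamma(73.51, 13.95).
Posterior α = 73.51.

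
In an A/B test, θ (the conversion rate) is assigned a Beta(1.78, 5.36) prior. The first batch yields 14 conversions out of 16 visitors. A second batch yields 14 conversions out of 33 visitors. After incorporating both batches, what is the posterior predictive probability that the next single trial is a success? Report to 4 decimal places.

The Beta prior is conjugate to a Binomial/Bernoulli likelihood; the update adds successes to α and failures to β.
After batch 1: Beta(1.78+14, 5.36+2) = Beta(15.78, 7.36).
After batch 2: Beta(15.78+14, 7.36+19) = Beta(29.78, 26.36).
For a single future Bernoulli trial, P(success | data) = α/(α+β) = 0.5305.

0.5305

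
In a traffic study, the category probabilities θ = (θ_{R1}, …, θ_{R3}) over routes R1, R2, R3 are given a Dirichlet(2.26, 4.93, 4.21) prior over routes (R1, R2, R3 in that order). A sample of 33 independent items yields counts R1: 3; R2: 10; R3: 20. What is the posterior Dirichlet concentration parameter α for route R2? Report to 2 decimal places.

The Dirichlet prior is conjugate to the Multinomial likelihood: each posterior αⱼ = prior αⱼ + observed count nⱼ.
Posterior concentration: (5.26, 14.93, 24.21), total = 44.40.
α_{R2} = 4.93 + 10 = 14.93.

14.93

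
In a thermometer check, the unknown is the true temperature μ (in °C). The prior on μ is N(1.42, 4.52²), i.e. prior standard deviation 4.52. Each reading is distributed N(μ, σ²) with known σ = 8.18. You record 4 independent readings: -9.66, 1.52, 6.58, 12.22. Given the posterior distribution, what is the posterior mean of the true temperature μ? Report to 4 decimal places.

2.1045

For Normal data with known variance σ², a Normal(μ₀, σ₀²) prior on μ is conjugate. Posterior precision = 1/σ₀² + n/σ²; posterior mean is the precision-weighted average of μ₀ and x̄.
Σxᵢ = (-9.66) + 1.52 + 6.58 + 12.22 = 10.66, so n·x̄ = 10.66.
σ₀² = 4.52² = 20.4304, σ² = 8.18² = 66.9124; σ² + n·σ₀² = 66.9124 + 4·20.4304 = 148.634.
Posterior mean = (μ₀/σ₀² + n·x̄/σ²)/(1/σ₀² + n/σ²) = (σ²·μ₀ + σ₀²·n·x̄)/(σ² + n·σ₀²) = (66.9124·1.42 + 20.4304·10.66)/148.634 = 312.803672/148.634 = 2.1045.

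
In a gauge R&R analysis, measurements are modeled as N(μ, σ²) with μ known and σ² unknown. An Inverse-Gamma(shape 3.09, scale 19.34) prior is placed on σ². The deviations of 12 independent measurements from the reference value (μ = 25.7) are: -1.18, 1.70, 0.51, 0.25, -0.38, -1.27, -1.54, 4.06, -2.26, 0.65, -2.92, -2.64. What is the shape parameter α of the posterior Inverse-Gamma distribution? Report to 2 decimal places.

With known mean μ and an Inverse-Gamma(α, β) prior on σ², the Normal likelihood is conjugate: posterior is Inv-Gamma(α + n/2, β + Σ(xᵢ−μ)²/2).
Σ(xᵢ−μ)² = (-1.18)² + (1.70)² + (0.51)² + (0.25)² + (-0.38)² + (-1.27)² + (-1.54)² + (4.06)² + (-2.26)² + (0.65)² + (-2.92)² + (-2.64)² = 46.2436.
Posterior: Inv-Gamma(3.09 + 12/2, 19.34 + 46.2436/2) = Inv-Gamma(9.09, 42.46180).
Posterior α = 9.09.

9.09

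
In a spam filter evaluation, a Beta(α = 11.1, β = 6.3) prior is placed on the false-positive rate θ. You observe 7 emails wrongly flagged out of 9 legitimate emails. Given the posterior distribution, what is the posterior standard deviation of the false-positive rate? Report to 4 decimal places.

The Beta prior is conjugate to a Binomial/Bernoulli likelihood; the update adds successes to α and failures to β.
Posterior: Beta(α+k, β+n−k) = Beta(11.1+7, 6.3+2) = Beta(18.1, 8.3).
Var = αβ/((α+β)²(α+β+1)) = 18.1·8.3/(26.4²·27.4) = 0.00786680; SD = √0.00786680 = 0.0887.

0.0887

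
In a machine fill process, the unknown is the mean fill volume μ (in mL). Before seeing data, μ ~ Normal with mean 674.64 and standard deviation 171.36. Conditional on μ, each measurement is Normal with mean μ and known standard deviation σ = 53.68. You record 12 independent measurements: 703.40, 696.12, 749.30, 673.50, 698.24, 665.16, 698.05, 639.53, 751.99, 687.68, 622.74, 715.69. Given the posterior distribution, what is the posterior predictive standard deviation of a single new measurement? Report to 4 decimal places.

For Normal data with known variance σ², a Normal(μ₀, σ₀²) prior on μ is conjugate. Posterior precision = 1/σ₀² + n/σ²; posterior mean is the precision-weighted average of μ₀ and x̄.
σ₀² = 171.36² = 29364.2496, σ² = 53.68² = 2881.5424; σ² + n·σ₀² = 2881.5424 + 12·29364.2496 = 355252.5376.
Posterior precision = 1/σ₀² + n/σ² = 1/29364.2496 + 12/2881.5424 = (σ² + n·σ₀²)/(σ₀²σ²) = 355252.5376/(29364.2496·2881.5424); posterior variance σₙ² = σ₀²σ²/(σ² + n·σ₀²) = 29364.2496·2881.5424/355252.5376 = 238.180791.
Predictive variance for one new observation = σₙ² + σ² = 29364.2496·2881.5424/355252.5376 + 2881.5424 = σ²·(σ₀² + 355252.5376)/355252.5376 = 2881.5424·384616.7872/355252.5376 = 3119.723191; SD = √(2881.5424·384616.7872/355252.5376) = 55.8545.

55.8545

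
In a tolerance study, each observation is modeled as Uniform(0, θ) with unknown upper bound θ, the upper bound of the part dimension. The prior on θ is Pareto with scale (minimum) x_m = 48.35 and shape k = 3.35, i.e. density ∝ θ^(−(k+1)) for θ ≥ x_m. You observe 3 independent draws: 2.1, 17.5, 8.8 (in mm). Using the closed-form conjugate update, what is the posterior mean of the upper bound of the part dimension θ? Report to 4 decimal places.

A Pareto(scale x_m, shape k) prior on the upper bound θ of Uniform(0, θ) is conjugate: posterior is Pareto(max(x_m, max xᵢ), k + n).
Sample maximum = 17.5; prior scale x_m = 48.35 → posterior scale = max = 48.35.
Posterior shape = 3.35 + 3 = 6.35.
E[θ|data] = k·x_m/(k−1) = 6.35·48.35/5.35 = 57.3874.

57.3874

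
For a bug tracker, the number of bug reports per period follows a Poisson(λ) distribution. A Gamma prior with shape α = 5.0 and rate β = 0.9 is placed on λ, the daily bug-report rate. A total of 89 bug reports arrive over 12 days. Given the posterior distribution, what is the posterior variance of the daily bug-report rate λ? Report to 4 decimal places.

0.5649

With a Gamma(shape α, rate β) prior, the Poisson likelihood is conjugate: the posterior is Gamma(α + ΣXᵢ, β + n).
Posterior: Gamma(α+S, β+n) = Gamma(5.0+89, 0.9+12) = Gamma(94.0, 12.9).
Var = α/β² = 94.0/12.9² = 0.5649.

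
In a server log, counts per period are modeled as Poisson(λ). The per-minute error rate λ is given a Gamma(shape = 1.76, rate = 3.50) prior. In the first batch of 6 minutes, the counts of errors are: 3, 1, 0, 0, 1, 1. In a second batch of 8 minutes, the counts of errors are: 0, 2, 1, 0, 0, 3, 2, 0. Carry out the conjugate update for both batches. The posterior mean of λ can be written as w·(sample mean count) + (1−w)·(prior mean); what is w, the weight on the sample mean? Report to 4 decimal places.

With a Gamma(shape α, rate β) prior, the Poisson likelihood is conjugate: the posterior is Gamma(α + ΣXᵢ, β + n).
Total number of minutes: n = 6 + 8 = 14.
Posterior mean = (α₀+S)/(β₀+n) = [n/(β₀+n)]·(S/n) + [β₀/(β₀+n)]·(α₀/β₀), so only n and β₀ enter the weight.
Weight on data w = n/(β₀+n) = 14/(3.50+14) = 14/17.50 = 0.8000.

0.8000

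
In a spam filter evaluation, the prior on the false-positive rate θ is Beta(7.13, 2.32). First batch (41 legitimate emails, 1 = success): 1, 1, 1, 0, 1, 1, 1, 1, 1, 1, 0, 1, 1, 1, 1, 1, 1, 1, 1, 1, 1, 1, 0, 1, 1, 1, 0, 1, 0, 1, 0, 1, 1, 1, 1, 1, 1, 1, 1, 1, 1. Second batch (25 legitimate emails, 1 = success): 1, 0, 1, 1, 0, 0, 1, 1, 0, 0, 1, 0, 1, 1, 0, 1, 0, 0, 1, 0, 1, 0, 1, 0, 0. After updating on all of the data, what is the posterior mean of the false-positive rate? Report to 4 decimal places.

The Beta prior is conjugate to a Binomial/Bernoulli likelihood; the update adds successes to α and failures to β.
After batch 1: Beta(7.13+35, 2.32+6) = Beta(42.13, 8.32).
After batch 2: Beta(42.13+12, 8.32+13) = Beta(54.13, 21.32).
Posterior mean = α/(α+β) = 54.13/75.45 = 0.7174.

0.7174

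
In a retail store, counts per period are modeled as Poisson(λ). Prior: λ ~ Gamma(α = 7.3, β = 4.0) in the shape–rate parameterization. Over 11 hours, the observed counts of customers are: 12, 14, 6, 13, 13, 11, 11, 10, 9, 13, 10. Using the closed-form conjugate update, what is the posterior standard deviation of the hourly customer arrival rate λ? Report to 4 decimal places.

0.7581

With a Gamma(shape α, rate β) prior, the Poisson likelihood is conjugate: the posterior is Gamma(α + ΣXᵢ, β + n).
Sum of counts S = 122 over n = 11 hours.
Posterior: Gamma(α+S, β+n) = Gamma(7.3+122, 4.0+11) = Gamma(129.3, 15.0).
SD = √α/β = √129.3/15.0 = 0.7581.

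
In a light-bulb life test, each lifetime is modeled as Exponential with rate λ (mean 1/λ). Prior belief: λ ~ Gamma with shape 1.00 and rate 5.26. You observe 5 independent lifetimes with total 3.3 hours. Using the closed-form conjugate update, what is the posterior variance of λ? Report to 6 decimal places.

With a Gamma(shape α, rate β) prior on the exponential rate λ, the posterior after n observations with total T = Σxᵢ is Gamma(α+n, β+T).
Posterior: Gamma(1.00+5, 5.26+3.3) = Gamma(6.00, 8.56).
Var = α/β² = 0.081885.

0.081885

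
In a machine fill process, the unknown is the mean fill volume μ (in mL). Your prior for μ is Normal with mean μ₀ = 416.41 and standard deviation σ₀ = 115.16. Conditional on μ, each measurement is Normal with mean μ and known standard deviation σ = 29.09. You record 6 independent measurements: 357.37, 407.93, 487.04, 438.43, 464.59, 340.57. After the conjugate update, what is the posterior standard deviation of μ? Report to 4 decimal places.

11.8133

For Normal data with known variance σ², a Normal(μ₀, σ₀²) prior on μ is conjugate. Posterior precision = 1/σ₀² + n/σ²; posterior mean is the precision-weighted average of μ₀ and x̄.
σ₀² = 115.16² = 13261.8256, σ² = 29.09² = 846.2281; σ² + n·σ₀² = 846.2281 + 6·13261.8256 = 80417.1817.
Posterior precision = 1/σ₀² + n/σ² = 1/13261.8256 + 6/846.2281 = (σ² + n·σ₀²)/(σ₀²σ²) = 80417.1817/(13261.8256·846.2281); posterior variance σₙ² = σ₀²σ²/(σ² + n·σ₀²) = 13261.8256·846.2281/80417.1817 = 139.553877.
Posterior SD = √σₙ² = √(13261.8256·846.2281/80417.1817) = 11.8133.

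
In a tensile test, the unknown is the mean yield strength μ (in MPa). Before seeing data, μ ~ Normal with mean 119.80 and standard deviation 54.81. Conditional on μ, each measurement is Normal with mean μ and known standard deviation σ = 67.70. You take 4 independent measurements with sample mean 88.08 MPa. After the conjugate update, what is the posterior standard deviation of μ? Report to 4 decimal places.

28.8003

For Normal data with known variance σ², a Normal(μ₀, σ₀²) prior on μ is conjugate. Posterior precision = 1/σ₀² + n/σ²; posterior mean is the precision-weighted average of μ₀ and x̄.
σ₀² = 54.81² = 3004.1361, σ² = 67.70² = 4583.29; σ² + n·σ₀² = 4583.29 + 4·3004.1361 = 16599.8344.
Posterior precision = 1/σ₀² + n/σ² = 1/3004.1361 + 4/4583.29 = (σ² + n·σ₀²)/(σ₀²σ²) = 16599.8344/(3004.1361·4583.29); posterior variance σₙ² = σ₀²σ²/(σ² + n·σ₀²) = 3004.1361·4583.29/16599.8344 = 829.455681.
Posterior SD = √σₙ² = √(3004.1361·4583.29/16599.8344) = 28.8003.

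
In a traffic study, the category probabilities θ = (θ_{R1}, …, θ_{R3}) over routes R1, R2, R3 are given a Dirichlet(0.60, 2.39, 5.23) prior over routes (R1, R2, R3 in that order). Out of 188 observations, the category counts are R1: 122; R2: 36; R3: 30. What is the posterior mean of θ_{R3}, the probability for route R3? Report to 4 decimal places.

The Dirichlet prior is conjugate to the Multinomial likelihood: each posterior αⱼ = prior αⱼ + observed count nⱼ.
Posterior concentration: (122.60, 38.39, 35.23), total = 196.22.
E[θ_{R3}|data] = α_{R3}/Σα = 35.23/196.22 = 0.1795.

0.1795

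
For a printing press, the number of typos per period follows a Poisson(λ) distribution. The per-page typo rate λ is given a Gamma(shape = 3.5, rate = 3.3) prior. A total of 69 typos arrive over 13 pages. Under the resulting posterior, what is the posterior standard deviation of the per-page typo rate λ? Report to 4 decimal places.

With a Gamma(shape α, rate β) prior, the Poisson likelihood is conjugate: the posterior is Gamma(α + ΣXᵢ, β + n).
Posterior: Gamma(α+S, β+n) = Gamma(3.5+69, 3.3+13) = Gamma(72.5, 16.3).
SD = √α/β = √72.5/16.3 = 0.5224.

0.5224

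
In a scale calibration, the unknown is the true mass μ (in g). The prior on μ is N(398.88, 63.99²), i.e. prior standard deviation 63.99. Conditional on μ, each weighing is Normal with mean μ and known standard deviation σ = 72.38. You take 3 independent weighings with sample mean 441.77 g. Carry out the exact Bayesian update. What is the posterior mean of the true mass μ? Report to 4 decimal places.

428.9472

For Normal data with known variance σ², a Normal(μ₀, σ₀²) prior on μ is conjugate. Posterior precision = 1/σ₀² + n/σ²; posterior mean is the precision-weighted average of μ₀ and x̄.
n·x̄ = 3·441.77 = 1325.31.
σ₀² = 63.99² = 4094.7201, σ² = 72.38² = 5238.8644; σ² + n·σ₀² = 5238.8644 + 3·4094.7201 = 17523.0247.
Posterior mean = (μ₀/σ₀² + n·x̄/σ²)/(1/σ₀² + n/σ²) = (σ²·μ₀ + σ₀²·n·x̄)/(σ² + n·σ₀²) = (5238.8644·398.88 + 4094.7201·1325.31)/17523.0247 = 7516451.727603/17523.0247 = 428.9472.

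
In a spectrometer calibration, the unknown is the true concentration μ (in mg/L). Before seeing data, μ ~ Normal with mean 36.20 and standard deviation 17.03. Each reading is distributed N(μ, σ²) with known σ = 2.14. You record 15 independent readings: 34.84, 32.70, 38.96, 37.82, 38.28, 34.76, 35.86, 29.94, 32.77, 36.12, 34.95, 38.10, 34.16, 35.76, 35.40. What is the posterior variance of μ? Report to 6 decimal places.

For Normal data with known variance σ², a Normal(μ₀, σ₀²) prior on μ is conjugate. Posterior precision = 1/σ₀² + n/σ²; posterior mean is the precision-weighted average of μ₀ and x̄.
σ₀² = 17.03² = 290.0209, σ² = 2.14² = 4.5796; σ² + n·σ₀² = 4.5796 + 15·290.0209 = 4354.8931.
Posterior precision = 1/σ₀² + n/σ² = 1/290.0209 + 15/4.5796 = (σ² + n·σ₀²)/(σ₀²σ²) = 4354.8931/(290.0209·4.5796); posterior variance σₙ² = σ₀²σ²/(σ² + n·σ₀²) = 290.0209·4.5796/4354.8931 = 0.304986.

0.304986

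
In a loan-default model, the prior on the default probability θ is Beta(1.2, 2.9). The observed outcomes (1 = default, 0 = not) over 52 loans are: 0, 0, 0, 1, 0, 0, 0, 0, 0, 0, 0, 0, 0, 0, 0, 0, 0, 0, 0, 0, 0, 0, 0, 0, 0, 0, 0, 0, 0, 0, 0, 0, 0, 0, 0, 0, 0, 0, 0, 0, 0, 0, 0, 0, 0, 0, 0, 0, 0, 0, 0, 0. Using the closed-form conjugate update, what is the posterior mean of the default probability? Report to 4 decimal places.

The Beta prior is conjugate to a Binomial/Bernoulli likelihood; the update adds successes to α and failures to β.
Posterior: Beta(α+k, β+n−k) = Beta(1.2+1, 2.9+51) = Beta(2.2, 53.9).
Posterior mean = α/(α+β) = 2.2/56.1 = 0.0392.

0.0392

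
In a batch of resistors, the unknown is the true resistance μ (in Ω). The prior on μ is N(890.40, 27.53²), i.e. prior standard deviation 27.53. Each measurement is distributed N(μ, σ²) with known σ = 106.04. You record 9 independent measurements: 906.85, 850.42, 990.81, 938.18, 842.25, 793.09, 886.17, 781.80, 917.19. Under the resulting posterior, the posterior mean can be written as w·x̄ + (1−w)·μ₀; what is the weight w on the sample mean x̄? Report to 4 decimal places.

For Normal data with known variance σ², a Normal(μ₀, σ₀²) prior on μ is conjugate. Posterior precision = 1/σ₀² + n/σ²; posterior mean is the precision-weighted average of μ₀ and x̄.
σ₀² = 27.53² = 757.9009, σ² = 106.04² = 11244.4816. Prior precision 1/σ₀² = 1/757.9009; data precision n/σ² = 9/11244.4816.
w = (n/σ²)/(1/σ₀² + n/σ²) = n·σ₀²/(σ² + n·σ₀²) = 9·757.9009/(11244.4816 + 9·757.9009) = 6821.1081/18065.5897 = 0.3776.

0.3776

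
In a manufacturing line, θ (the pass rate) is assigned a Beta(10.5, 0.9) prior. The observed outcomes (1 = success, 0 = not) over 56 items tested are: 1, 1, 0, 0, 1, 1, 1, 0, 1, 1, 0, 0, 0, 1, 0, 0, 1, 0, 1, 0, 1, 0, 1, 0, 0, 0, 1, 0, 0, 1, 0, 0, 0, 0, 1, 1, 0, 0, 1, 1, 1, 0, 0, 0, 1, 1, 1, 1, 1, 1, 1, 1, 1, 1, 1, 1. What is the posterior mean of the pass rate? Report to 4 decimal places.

The Beta prior is conjugate to a Binomial/Bernoulli likelihood; the update adds successes to α and failures to β.
Posterior: Beta(α+k, β+n−k) = Beta(10.5+31, 0.9+25) = Beta(41.5, 25.9).
Posterior mean = α/(α+β) = 41.5/67.4 = 0.6157.

0.6157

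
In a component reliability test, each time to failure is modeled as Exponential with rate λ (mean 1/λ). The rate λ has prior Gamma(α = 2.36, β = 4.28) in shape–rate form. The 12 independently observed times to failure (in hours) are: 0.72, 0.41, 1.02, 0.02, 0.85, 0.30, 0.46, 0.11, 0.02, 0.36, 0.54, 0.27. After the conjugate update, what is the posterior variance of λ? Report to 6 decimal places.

0.163909

With a Gamma(shape α, rate β) prior on the exponential rate λ, the posterior after n observations with total T = Σxᵢ is Gamma(α+n, β+T).
Sum of observations T = 5.08 hours; n = 12.
Posterior: Gamma(2.36+12, 4.28+5.08) = Gamma(14.36, 9.36).
Var = α/β² = 0.163909.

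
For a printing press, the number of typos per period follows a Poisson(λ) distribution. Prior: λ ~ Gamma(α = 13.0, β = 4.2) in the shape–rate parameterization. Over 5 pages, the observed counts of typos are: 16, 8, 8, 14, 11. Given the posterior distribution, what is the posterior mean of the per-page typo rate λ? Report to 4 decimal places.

With a Gamma(shape α, rate β) prior, the Poisson likelihood is conjugate: the posterior is Gamma(α + ΣXᵢ, β + n).
Sum of counts S = 57 over n = 5 pages.
Posterior: Gamma(α+S, β+n) = Gamma(13.0+57, 4.2+5) = Gamma(70.0, 9.2).
Posterior mean = α/β = 70.0/9.2 = 7.6087.

7.6087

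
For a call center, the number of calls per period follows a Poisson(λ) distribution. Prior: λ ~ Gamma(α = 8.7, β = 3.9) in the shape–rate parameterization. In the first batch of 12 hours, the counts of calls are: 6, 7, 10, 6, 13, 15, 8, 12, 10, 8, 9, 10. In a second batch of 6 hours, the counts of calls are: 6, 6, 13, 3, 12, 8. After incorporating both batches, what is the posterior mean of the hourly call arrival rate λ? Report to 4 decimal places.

7.7945

With a Gamma(shape α, rate β) prior, the Poisson likelihood is conjugate: the posterior is Gamma(α + ΣXᵢ, β + n).
Batch 1: sum of counts S = 114 over n = 12 hours.
After batch 1: Gamma(α+S, β+n) = Gamma(8.7+114, 3.9+12) = Gamma(122.7, 15.9).
Batch 2: sum of counts S = 48 over n = 6 hours.
After batch 2: Gamma(α+S, β+n) = Gamma(122.7+48, 15.9+6) = Gamma(170.7, 21.9).
Posterior mean = α/β = 170.7/21.9 = 7.7945.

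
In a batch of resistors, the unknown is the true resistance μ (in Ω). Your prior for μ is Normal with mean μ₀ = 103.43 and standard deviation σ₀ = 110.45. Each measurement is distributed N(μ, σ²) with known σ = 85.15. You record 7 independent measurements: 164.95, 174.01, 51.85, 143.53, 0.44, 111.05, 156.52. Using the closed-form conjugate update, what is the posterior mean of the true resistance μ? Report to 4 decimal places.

113.7456

For Normal data with known variance σ², a Normal(μ₀, σ₀²) prior on μ is conjugate. Posterior precision = 1/σ₀² + n/σ²; posterior mean is the precision-weighted average of μ₀ and x̄.
Σxᵢ = 164.95 + 174.01 + 51.85 + 143.53 + 0.44 + 111.05 + 156.52 = 802.35, so n·x̄ = 802.35.
σ₀² = 110.45² = 12199.2025, σ² = 85.15² = 7250.5225; σ² + n·σ₀² = 7250.5225 + 7·12199.2025 = 92644.94.
Posterior mean = (μ₀/σ₀² + n·x̄/σ²)/(1/σ₀² + n/σ²) = (σ²·μ₀ + σ₀²·n·x̄)/(σ² + n·σ₀²) = (7250.5225·103.43 + 12199.2025·802.35)/92644.94 = 10537951.66805/92644.94 = 113.7456.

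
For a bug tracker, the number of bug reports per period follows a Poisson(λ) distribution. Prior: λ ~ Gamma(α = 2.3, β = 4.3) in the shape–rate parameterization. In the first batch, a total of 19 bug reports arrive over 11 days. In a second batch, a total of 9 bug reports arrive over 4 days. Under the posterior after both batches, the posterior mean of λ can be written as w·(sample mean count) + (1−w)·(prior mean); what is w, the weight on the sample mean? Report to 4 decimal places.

With a Gamma(shape α, rate β) prior, the Poisson likelihood is conjugate: the posterior is Gamma(α + ΣXᵢ, β + n).
Total number of days: n = 11 + 4 = 15.
Posterior mean = (α₀+S)/(β₀+n) = [n/(β₀+n)]·(S/n) + [β₀/(β₀+n)]·(α₀/β₀), so only n and β₀ enter the weight.
Weight on data w = n/(β₀+n) = 15/(4.3+15) = 15/19.3 = 0.7772.

0.7772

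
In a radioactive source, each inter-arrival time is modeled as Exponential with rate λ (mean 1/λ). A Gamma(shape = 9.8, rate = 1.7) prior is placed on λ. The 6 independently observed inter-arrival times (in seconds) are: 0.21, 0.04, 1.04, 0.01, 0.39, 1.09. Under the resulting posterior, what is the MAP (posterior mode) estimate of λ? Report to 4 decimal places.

With a Gamma(shape α, rate β) prior on the exponential rate λ, the posterior after n observations with total T = Σxᵢ is Gamma(α+n, β+T).
Sum of observations T = 2.78 seconds; n = 6.
Posterior: Gamma(9.8+6, 1.7+2.78) = Gamma(15.8, 4.48).
Mode = (α−1)/β = 3.3036.

3.3036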